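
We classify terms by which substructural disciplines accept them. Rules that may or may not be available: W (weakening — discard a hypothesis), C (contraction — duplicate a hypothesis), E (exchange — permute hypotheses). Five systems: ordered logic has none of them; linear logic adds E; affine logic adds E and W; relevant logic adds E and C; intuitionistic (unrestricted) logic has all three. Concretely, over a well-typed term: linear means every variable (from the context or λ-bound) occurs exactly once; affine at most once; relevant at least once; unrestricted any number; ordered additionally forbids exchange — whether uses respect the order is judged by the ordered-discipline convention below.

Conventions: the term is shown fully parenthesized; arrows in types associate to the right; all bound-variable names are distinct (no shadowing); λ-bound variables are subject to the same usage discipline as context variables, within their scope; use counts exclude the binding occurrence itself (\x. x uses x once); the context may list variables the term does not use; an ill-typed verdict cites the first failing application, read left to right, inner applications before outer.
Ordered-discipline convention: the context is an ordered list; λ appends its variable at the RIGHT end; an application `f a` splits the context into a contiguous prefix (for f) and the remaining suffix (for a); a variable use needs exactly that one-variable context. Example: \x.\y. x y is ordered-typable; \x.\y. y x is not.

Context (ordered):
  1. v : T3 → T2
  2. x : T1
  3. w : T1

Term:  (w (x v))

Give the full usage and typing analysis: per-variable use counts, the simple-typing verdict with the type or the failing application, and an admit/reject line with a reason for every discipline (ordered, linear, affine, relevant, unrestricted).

variable uses: v ×1, x ×1, w ×1
left-to-right use order: w, x, v
typing: ill-typed: non-arrow in function slot: T1
ordered ✗ (the type mismatch rejects it)
linear ✗ (not simply typable)
affine ✗ (fails simple typing)
relevant ✗ (a type mismatch blocks all five)
unrestricted ✗ (the type mismatch rejects it)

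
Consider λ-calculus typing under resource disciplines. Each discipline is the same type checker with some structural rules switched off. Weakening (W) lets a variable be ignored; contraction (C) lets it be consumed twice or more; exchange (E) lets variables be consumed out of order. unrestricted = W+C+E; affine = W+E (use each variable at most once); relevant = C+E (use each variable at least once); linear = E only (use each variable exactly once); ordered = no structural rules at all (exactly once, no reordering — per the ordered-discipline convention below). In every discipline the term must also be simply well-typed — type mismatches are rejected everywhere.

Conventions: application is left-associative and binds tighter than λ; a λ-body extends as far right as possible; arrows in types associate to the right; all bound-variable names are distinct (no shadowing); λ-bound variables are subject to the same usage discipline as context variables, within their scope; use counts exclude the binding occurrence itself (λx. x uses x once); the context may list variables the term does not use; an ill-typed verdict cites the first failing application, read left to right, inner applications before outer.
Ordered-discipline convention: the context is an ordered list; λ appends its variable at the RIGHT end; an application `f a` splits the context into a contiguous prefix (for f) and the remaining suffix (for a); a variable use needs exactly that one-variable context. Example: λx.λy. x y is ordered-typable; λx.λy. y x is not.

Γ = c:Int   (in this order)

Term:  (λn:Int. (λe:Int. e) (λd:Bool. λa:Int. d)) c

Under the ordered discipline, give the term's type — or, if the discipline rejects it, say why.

not well-typed under ordered — not simply typable
use counts: c ×1; n (λ-bound) ×0; e (λ-bound) ×1; d (λ-bound) ×1; a (λ-bound) ×0
uses in reading order: e, d, c
typing: ill-typed: an application expects Int but receives Bool → Int → Bool
summary: ordered ✗; linear ✗; affine ✗; relevant ✗; unrestricted ✗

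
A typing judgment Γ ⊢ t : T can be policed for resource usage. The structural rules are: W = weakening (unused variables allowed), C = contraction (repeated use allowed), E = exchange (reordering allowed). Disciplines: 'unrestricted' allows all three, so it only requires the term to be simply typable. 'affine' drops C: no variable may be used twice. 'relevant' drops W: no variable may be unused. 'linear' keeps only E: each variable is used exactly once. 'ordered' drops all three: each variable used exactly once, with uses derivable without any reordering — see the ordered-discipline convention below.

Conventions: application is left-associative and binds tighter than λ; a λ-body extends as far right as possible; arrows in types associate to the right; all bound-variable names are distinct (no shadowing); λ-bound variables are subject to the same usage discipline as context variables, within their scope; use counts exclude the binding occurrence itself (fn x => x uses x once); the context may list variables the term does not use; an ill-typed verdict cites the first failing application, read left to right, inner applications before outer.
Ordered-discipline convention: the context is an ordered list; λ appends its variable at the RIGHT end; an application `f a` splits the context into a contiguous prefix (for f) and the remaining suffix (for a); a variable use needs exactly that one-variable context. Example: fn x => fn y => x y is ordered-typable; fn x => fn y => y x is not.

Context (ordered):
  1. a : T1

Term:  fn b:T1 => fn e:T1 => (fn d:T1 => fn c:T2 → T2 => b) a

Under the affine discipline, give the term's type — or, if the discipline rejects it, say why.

term : T1 → T1 → (T2 → T2) → T1
counts: a: 1; b (λ-bound): 1; e (λ-bound): 0; d (λ-bound): 0; c (λ-bound): 0
use order (left to right): b, a
typing: ✓ — T1 → T1 → (T2 → T2) → T1
summary: ordered ✗, linear ✗, affine ✓, relevant ✗, unrestricted ✓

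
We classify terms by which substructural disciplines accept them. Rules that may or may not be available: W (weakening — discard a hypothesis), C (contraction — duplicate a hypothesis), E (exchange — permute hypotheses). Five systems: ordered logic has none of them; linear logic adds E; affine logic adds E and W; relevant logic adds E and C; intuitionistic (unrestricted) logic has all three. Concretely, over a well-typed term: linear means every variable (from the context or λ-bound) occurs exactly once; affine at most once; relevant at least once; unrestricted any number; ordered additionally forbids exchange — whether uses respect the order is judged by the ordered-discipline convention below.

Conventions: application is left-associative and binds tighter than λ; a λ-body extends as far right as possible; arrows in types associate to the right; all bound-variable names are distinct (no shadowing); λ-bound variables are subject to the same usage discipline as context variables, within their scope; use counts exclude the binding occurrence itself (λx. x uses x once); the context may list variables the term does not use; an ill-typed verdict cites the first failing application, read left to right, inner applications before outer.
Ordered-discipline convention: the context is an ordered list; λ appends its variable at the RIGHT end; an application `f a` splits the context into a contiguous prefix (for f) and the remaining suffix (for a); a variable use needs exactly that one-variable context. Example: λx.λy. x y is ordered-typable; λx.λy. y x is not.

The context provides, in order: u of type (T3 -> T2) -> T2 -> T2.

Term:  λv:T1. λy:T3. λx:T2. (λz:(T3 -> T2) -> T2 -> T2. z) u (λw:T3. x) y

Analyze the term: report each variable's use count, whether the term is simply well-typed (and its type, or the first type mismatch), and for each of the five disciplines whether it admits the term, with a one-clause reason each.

usage: u ×1, v (bound) ×0, y (bound) ×1, x (bound) ×1, z (bound) ×1, w (bound) ×0
use order (left to right): z, u, x, y
typing: ill-typed: a function awaiting T2 gets T3
ordered: ✗, a type mismatch blocks all five
linear: ✗, the type mismatch rejects it
affine: ✗, not simply typable
relevant: ✗, fails simple typing
unrestricted: ✗, a type mismatch blocks all five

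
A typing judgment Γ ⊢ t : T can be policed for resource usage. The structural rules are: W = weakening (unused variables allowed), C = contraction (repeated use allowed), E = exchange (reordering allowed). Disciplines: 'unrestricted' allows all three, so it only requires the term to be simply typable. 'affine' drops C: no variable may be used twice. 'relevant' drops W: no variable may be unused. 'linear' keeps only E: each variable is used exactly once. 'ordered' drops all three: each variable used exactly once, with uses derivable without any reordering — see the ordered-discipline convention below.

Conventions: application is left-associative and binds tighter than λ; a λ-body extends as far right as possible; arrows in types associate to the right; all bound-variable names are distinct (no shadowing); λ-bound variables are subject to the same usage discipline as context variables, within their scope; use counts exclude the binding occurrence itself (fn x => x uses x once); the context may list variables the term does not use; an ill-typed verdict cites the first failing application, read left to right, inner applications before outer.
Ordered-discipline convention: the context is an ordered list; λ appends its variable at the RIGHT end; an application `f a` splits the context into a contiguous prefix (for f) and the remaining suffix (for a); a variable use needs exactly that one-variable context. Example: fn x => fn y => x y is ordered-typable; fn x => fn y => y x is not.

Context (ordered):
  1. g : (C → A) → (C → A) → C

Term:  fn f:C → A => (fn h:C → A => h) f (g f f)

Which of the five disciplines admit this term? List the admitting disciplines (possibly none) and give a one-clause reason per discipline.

accepted by: relevant, unrestricted
use counts: g: 1×; f (bound): 3×; h (bound): 1×
uses in reading order: h, f, g, f, f
typing: well-typed — term : (C → A) → A
ordered ✗ (needs contraction — f ×3)
linear ✗ (needs contraction — f ×3)
affine ✗ (needs contraction — f ×3)
relevant ✓ (none of g, f, h goes unused)
unrestricted ✓ (typability at (C → A) → A is all that's needed)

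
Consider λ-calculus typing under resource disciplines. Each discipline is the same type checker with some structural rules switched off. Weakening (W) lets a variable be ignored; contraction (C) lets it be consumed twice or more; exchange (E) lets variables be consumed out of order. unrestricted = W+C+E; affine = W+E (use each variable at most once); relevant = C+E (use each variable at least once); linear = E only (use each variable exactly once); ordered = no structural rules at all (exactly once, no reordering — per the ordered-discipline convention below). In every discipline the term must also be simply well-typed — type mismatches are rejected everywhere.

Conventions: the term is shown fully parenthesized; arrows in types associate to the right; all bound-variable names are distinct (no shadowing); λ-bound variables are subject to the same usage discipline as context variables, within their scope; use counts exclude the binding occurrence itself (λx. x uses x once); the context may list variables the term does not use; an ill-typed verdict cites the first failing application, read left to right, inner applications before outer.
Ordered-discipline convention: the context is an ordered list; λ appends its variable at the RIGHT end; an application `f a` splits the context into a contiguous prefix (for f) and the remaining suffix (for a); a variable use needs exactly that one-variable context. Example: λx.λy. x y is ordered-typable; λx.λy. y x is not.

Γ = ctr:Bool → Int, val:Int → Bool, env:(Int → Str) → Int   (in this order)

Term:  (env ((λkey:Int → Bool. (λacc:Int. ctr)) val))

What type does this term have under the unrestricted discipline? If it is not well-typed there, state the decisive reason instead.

not well-typed under unrestricted — the type mismatch rejects it
variable uses: ctr: 1×; val: 1×; env: 1×; key (bound): 0×; acc (bound): 0×
left-to-right use order: env, ctr, val
typing: ill-typed: argument of type Int → Bool → Int where Int → Str is required
across the five disciplines: ordered ✗ · linear ✗ · affine ✗ · relevant ✗ · unrestricted ✗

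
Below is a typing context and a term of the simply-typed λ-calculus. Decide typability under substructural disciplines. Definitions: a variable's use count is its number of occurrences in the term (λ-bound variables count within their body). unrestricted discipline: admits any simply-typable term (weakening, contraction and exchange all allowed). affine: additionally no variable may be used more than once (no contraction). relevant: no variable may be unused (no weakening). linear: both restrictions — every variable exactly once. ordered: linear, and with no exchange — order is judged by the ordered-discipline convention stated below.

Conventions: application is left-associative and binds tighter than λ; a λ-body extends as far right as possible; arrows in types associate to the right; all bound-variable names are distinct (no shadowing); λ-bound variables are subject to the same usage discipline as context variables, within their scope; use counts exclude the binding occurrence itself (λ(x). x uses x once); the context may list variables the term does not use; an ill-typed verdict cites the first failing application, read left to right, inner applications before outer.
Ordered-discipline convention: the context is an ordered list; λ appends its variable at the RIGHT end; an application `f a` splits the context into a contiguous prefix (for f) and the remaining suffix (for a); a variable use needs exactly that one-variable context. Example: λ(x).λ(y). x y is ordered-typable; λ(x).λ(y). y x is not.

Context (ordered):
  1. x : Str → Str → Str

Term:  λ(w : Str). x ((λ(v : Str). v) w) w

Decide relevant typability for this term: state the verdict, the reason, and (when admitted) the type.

yes — at least one use each (x, w, v); term : Str → Str
usage: x=1, w (bound)=2, v (bound)=1
order of uses: x, v, w, w
typing: ✓ — Str → Str
across the five disciplines: ordered ✗, linear ✗, affine ✗, relevant ✓, unrestricted ✓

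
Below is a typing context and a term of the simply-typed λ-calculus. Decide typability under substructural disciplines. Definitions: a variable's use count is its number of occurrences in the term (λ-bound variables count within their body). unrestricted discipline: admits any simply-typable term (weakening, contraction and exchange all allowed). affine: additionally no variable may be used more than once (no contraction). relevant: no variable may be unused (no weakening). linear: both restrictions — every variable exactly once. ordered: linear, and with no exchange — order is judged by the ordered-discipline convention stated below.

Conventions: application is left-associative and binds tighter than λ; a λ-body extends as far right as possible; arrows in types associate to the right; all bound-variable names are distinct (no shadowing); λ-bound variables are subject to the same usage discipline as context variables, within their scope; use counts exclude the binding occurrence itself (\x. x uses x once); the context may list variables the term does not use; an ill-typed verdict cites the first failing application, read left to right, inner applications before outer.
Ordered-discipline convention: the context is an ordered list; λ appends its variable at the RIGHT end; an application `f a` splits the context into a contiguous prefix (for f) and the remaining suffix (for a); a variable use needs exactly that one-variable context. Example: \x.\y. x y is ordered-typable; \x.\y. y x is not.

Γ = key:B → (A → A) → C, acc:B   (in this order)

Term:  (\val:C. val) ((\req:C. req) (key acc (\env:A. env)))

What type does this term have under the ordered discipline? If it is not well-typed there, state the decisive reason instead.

term : C
variable uses: key=1, acc=1, val (λ-bound)=1, req (λ-bound)=1, env (λ-bound)=1
order of uses: val, req, key, acc, env
typing: ✓ — C
summary: ordered ✓, linear ✓, affine ✓, relevant ✓, unrestricted ✓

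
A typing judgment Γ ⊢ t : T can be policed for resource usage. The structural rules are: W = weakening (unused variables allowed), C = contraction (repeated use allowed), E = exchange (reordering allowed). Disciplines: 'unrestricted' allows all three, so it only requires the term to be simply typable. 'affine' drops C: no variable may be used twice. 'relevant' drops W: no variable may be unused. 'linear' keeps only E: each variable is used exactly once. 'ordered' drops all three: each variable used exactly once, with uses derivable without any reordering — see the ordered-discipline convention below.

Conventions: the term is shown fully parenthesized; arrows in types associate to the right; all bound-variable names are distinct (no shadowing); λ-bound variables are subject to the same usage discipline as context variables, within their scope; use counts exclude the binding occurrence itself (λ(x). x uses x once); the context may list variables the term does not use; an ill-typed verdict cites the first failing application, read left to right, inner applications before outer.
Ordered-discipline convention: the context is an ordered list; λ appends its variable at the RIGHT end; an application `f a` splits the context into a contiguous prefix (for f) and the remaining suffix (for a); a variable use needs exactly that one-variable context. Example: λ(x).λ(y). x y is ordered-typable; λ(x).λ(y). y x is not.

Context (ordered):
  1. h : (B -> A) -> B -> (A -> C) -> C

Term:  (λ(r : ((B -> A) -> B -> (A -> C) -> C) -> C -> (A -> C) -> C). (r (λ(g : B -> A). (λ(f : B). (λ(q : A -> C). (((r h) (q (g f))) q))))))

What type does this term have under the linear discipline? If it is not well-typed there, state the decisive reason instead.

not well-typed under linear — needs contraction — r ×2, q ×2
counts: h ×1, r (bound) ×2, g (bound) ×1, f (bound) ×1, q (bound) ×2
uses in reading order: r, r, h, q, g, f, q
typing: the term checks, with type (((B -> A) -> B -> (A -> C) -> C) -> C -> (A -> C) -> C) -> C -> (A -> C) -> C
all disciplines: ordered ✗ · linear ✗ · affine ✗ · relevant ✓ · unrestricted ✓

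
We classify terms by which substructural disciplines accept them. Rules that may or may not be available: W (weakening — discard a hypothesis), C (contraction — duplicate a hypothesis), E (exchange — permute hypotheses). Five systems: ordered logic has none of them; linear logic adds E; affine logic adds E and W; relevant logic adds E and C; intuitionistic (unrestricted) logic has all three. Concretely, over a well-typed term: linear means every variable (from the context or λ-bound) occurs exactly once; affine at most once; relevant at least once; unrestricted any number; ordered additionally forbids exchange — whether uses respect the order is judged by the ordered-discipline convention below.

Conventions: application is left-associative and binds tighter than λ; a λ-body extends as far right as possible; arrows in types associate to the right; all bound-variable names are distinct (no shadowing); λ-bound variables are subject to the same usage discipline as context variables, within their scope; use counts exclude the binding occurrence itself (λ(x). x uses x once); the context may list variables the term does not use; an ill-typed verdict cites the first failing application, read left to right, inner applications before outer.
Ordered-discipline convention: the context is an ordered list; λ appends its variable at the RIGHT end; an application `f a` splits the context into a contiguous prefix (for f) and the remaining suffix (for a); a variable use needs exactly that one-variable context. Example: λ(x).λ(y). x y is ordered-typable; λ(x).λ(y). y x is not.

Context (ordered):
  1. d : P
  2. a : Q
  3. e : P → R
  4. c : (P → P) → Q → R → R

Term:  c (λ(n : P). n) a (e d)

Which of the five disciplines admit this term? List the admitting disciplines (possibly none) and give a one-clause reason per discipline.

admitting disciplines: linear, affine, relevant, unrestricted
usage: d ×1; a ×1; e ×1; c ×1; n (λ-bound) ×1
order of uses: c, n, a, e, d
typing: well-typed — term : R
ordered: ✗ — no ordered split (uses run c, n, a, e, d)
linear: ✓ — each of d, a, e, c, n used exactly once
affine: ✓ — at most one use each (d, a, e, c, n)
relevant: ✓ — none of d, a, e, c, n goes unused
unrestricted: ✓ — simply typable at R; W, C, E all held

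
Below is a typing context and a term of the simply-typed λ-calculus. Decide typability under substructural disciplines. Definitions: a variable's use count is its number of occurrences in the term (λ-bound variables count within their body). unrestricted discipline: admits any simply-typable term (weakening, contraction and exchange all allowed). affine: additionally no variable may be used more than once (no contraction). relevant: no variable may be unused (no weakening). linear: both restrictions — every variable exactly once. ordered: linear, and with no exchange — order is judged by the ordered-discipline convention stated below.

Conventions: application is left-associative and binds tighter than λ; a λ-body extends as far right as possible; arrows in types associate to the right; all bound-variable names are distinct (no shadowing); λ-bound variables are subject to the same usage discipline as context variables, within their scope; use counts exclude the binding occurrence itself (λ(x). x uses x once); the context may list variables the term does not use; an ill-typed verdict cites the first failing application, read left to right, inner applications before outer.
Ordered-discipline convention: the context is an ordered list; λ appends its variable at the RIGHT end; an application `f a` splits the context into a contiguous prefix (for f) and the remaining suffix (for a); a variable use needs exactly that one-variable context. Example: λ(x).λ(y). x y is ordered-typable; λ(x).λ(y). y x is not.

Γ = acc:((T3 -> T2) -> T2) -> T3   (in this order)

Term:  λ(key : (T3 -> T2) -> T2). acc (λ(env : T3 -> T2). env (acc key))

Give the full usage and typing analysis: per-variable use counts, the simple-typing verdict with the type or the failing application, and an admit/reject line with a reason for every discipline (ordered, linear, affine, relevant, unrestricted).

variable uses: acc: 2, key (λ-bound): 1, env (λ-bound): 1
uses in reading order: acc, env, acc, key
typing: well-typed at ((T3 -> T2) -> T2) -> T3
ordered: ✗, repeated use of acc ×2
linear: ✗, repeated use of acc ×2
affine: ✗, repeated use of acc ×2
relevant: ✓, every one of acc, key, env appears
unrestricted: ✓, simply typable at ((T3 -> T2) -> T2) -> T3; W, C, E all held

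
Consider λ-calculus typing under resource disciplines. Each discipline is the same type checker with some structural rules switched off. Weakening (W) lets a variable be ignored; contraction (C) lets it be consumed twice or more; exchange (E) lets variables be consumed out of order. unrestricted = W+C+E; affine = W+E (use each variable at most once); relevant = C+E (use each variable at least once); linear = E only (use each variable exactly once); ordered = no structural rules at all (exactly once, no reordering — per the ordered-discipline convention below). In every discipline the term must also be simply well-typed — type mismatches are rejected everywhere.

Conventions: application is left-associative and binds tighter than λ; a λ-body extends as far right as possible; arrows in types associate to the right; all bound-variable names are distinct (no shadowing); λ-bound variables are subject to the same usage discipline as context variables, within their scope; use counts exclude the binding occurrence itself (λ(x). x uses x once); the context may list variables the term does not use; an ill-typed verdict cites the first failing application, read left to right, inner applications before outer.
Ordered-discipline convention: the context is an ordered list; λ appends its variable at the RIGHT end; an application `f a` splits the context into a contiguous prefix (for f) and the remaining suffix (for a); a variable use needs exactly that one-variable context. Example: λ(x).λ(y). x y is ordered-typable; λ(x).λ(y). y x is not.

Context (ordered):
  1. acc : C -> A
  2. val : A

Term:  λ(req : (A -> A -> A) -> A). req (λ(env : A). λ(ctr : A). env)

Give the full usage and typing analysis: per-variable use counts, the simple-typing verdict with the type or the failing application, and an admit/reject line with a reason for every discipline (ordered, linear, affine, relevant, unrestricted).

variable uses: acc: 0, val: 0, req (bound): 1, env (bound): 1, ctr (bound): 0
left-to-right use order: req, env
typing: ✓ — ((A -> A -> A) -> A) -> A
ordered: ✗ — unused: acc, val, ctr — weakening required
linear: ✗ — unused: acc, val, ctr — weakening required
affine: ✓ — at most one use each (acc, val, req, env, ctr)
relevant: ✗ — unused: acc, val, ctr — weakening required
unrestricted: ✓ — typability at ((A -> A -> A) -> A) -> A is all that's needed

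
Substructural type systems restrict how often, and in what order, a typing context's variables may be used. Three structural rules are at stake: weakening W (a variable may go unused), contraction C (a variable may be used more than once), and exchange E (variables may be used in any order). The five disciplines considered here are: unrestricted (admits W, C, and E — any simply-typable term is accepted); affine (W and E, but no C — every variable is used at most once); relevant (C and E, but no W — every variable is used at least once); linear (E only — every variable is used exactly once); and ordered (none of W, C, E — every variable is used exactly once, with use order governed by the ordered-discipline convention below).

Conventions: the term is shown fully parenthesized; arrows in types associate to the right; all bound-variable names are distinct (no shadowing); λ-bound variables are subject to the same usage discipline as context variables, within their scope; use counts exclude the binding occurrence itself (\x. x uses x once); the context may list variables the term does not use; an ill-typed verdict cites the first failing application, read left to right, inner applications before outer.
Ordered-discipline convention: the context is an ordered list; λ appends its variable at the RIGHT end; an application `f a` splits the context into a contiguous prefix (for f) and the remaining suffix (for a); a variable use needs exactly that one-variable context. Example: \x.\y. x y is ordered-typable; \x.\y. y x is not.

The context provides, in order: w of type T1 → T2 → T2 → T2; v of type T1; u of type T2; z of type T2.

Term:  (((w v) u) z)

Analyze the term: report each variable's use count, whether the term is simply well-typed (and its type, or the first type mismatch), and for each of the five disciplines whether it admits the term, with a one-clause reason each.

use counts: w=1; v=1; u=1; z=1
uses in reading order: w, v, u, z
typing: well-typed — term : T2
ordered: ✓ — one use each (w, v, u, z); ordered split holds
linear: ✓ — exactly-once usage across w, v, u, z
affine: ✓ — w, v, u, z: no repeats, contraction unneeded
relevant: ✓ — none of w, v, u, z goes unused
unrestricted: ✓ — well-typed at T2; no restrictions here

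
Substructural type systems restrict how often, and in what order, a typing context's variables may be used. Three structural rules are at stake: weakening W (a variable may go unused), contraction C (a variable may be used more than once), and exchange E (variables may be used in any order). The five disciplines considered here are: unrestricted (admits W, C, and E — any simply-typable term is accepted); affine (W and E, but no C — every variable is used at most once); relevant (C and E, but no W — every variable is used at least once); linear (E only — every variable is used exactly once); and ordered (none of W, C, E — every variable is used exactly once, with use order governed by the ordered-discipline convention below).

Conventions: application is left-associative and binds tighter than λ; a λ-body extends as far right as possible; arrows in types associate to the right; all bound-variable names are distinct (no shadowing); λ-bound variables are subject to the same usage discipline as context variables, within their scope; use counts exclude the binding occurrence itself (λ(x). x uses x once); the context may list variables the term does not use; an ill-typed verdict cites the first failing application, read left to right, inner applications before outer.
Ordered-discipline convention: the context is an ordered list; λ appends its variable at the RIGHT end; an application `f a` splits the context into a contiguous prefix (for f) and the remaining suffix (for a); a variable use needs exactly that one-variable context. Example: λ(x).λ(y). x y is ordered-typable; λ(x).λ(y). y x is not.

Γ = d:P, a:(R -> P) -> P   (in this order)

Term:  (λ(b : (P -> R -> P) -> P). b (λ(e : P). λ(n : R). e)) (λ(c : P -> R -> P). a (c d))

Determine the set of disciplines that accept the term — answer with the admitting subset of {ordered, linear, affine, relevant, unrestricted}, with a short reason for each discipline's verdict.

admitted by: affine, unrestricted
variable uses: d: 1; a: 1; b (bound): 1; e (bound): 1; n (bound): 0; c (bound): 1
uses in reading order: b, e, a, c, d
typing: well-typed at P
ordered: ✗, unused: n — weakening required
linear: ✗, unused: n — weakening required
affine: ✓, no duplicate uses among d, a, b, e, n, c
relevant: ✗, unused: n — weakening required
unrestricted: ✓, well-typed at P; no restrictions here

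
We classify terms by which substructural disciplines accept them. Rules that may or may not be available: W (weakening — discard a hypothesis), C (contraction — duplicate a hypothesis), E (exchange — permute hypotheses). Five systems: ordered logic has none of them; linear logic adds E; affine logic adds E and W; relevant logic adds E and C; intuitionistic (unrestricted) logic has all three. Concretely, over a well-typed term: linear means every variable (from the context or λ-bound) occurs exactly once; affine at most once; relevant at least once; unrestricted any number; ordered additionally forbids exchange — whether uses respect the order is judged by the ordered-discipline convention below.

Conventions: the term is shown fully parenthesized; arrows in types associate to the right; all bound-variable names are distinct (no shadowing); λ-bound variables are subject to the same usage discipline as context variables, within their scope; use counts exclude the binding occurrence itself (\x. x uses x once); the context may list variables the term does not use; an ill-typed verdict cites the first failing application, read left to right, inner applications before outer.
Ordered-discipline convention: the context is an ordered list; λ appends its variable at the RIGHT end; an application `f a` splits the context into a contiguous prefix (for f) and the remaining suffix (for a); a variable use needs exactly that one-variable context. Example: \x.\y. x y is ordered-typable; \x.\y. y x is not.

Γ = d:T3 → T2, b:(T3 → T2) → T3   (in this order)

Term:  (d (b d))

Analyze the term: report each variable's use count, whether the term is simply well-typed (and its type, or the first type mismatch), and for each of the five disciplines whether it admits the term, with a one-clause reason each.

usage: d=2, b=1
order of uses: d, b, d
typing: well-typed — term : T2
ordered: ✗ — repeated use of d ×2
linear: ✗ — repeated use of d ×2
affine: ✗ — repeated use of d ×2
relevant: ✓ — d, b: all used, weakening unneeded
unrestricted: ✓ — well-typed at T2; no restrictions here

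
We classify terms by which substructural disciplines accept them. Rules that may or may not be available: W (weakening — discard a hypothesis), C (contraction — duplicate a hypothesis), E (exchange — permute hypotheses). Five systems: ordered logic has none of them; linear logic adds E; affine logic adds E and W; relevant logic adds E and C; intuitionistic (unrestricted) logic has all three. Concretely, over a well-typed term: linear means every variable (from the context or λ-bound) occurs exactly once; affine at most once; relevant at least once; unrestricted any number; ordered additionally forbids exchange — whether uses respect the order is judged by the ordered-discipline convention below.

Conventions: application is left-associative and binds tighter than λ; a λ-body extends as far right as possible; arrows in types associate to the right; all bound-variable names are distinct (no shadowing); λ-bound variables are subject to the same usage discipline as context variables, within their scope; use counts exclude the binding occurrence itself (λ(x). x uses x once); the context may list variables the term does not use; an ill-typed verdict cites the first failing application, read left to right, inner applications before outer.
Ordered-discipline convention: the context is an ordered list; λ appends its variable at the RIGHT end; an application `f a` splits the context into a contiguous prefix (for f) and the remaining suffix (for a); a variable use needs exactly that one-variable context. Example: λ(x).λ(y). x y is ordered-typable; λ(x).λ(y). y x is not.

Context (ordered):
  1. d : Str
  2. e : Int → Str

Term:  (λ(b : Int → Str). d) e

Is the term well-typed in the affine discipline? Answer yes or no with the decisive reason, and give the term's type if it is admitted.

yes — at most one use each (d, e, b); term : Str
counts: d: 1; e: 1; b [bound]: 0
uses in reading order: d, e
typing: well-typed at Str
per-discipline verdicts: ordered ✗; linear ✗; affine ✓; relevant ✗; unrestricted ✓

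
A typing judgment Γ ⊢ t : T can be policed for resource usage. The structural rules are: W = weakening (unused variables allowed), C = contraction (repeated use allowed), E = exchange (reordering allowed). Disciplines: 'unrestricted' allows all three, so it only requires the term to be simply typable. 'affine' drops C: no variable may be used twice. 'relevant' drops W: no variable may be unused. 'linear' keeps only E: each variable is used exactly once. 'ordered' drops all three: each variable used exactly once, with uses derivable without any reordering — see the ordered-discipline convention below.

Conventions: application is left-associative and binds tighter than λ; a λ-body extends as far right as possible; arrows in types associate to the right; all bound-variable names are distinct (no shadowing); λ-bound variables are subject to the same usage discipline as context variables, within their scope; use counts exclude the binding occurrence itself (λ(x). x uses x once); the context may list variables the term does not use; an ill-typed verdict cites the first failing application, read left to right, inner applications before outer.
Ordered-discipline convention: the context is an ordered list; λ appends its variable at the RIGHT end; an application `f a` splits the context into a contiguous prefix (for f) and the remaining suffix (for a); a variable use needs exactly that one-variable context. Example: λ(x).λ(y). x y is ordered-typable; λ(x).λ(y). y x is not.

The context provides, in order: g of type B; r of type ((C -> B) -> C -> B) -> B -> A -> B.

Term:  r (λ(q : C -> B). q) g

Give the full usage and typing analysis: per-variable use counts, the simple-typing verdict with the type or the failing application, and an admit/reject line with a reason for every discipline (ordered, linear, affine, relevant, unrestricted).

use counts: g: 1; r: 1; q (bound): 1
use order (left to right): r, q, g
typing: ✓ — A -> B
ordered: ✗, needs exchange: uses follow r, q, g
linear: ✓, g, r, q: one use apiece
affine: ✓, at most one use each (g, r, q)
relevant: ✓, every one of g, r, q appears
unrestricted: ✓, typability at A -> B is all that's needed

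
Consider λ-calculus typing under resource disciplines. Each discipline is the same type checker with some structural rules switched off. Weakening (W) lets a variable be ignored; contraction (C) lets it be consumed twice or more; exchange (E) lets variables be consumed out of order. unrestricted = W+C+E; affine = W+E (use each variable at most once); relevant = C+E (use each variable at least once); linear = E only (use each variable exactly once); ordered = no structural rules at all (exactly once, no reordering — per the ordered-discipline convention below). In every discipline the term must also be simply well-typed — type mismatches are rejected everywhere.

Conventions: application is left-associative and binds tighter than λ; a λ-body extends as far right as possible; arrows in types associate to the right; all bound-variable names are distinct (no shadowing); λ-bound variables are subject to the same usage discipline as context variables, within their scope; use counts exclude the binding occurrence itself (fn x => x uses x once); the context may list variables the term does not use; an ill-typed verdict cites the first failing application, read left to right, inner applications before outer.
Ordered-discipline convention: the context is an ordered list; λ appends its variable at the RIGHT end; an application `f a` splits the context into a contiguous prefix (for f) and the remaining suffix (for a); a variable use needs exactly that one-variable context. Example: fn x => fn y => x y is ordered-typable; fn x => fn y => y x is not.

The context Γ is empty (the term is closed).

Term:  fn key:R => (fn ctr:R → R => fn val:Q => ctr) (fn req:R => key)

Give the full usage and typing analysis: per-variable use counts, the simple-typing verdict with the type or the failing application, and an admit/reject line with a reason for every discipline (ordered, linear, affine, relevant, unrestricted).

counts: key (bound)=1, ctr (bound)=1, val (bound)=0, req (bound)=0
order of uses: ctr, key
typing: well-typed — term : R → Q → R → R
ordered: ✗, val, req never used (weakening)
linear: ✗, val, req never used (weakening)
affine: ✓, none of key, ctr, val, req used more than once
relevant: ✗, val, req never used (weakening)
unrestricted: ✓, type-checks (R → Q → R → R) and nothing is barred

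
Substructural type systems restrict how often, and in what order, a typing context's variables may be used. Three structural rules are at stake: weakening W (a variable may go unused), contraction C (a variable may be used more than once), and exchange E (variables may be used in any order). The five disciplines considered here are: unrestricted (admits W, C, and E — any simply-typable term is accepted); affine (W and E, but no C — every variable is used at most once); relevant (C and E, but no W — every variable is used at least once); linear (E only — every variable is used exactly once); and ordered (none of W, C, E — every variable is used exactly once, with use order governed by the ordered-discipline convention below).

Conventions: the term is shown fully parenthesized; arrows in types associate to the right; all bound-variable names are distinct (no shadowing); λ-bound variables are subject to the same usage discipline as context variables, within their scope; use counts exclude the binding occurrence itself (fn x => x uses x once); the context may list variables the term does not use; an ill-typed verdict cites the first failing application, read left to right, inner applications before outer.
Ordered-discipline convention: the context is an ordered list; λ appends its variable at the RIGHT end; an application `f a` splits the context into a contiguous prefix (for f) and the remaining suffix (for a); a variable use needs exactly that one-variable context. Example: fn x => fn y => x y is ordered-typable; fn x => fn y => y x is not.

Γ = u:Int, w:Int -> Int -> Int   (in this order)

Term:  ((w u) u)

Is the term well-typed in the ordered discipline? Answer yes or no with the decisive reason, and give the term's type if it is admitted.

no — uses contraction: u ×2
usage: u=2; w=1
use order (left to right): w, u, u
typing: well-typed at Int
across the five disciplines: ordered ✗; linear ✗; affine ✗; relevant ✓; unrestricted ✓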